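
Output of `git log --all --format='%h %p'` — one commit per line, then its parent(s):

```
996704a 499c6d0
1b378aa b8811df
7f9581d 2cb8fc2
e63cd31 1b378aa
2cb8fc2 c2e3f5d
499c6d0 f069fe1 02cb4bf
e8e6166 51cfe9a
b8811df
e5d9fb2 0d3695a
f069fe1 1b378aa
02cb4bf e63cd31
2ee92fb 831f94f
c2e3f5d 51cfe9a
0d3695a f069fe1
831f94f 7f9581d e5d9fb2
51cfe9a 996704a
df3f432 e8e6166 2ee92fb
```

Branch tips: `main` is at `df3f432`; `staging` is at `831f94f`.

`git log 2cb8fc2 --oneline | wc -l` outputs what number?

Walking parent pointers from 2cb8fc2: reachable set = {02cb4bf, 1b378aa, 2cb8fc2, 499c6d0, 51cfe9a, 996704a, b8811df, c2e3f5d, e63cd31, f069fe1}.
That is 10 commits.

10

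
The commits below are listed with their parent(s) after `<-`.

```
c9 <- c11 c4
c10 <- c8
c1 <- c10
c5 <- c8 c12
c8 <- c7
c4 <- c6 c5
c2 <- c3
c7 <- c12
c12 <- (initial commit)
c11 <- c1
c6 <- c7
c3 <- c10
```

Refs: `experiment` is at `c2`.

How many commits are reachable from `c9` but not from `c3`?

Reachable from c9: {c1, c10, c11, c12, c4, c5, c6, c7, c8, c9}.
Reachable from c3: {c10, c12, c3, c7, c8}.
In c9's history but not c3's: {c1, c11, c4, c5, c6, c9} — 6 commits.

6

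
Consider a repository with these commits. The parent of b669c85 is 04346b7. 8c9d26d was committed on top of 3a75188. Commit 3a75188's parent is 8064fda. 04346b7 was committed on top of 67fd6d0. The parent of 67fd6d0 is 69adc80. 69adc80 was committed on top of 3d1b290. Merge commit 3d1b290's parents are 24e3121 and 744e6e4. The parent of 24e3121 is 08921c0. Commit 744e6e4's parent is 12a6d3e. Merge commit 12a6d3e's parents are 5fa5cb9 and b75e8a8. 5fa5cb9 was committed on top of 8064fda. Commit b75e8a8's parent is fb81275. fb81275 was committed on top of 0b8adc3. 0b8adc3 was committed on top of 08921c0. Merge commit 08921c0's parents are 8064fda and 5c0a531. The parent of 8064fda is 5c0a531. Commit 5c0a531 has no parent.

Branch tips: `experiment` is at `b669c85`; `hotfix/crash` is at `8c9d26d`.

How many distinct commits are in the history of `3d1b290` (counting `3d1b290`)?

11

Walking parent pointers from 3d1b290: reachable set = {08921c0, 0b8adc3, 12a6d3e, 24e3121, 3d1b290, 5c0a531, 5fa5cb9, 744e6e4, 8064fda, b75e8a8, fb81275}.
That is 11 commits.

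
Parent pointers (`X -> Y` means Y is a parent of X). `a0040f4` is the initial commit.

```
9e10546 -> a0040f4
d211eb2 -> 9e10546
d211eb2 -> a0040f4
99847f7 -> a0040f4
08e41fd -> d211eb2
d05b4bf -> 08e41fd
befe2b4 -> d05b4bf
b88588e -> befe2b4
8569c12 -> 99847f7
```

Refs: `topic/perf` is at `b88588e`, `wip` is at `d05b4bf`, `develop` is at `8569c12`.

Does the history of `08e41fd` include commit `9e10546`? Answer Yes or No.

Ancestors of 08e41fd (commits reachable by following parents): {08e41fd, 9e10546, a0040f4, d211eb2}.
9e10546 is in that set, so it is an ancestor of 08e41fd.

Yes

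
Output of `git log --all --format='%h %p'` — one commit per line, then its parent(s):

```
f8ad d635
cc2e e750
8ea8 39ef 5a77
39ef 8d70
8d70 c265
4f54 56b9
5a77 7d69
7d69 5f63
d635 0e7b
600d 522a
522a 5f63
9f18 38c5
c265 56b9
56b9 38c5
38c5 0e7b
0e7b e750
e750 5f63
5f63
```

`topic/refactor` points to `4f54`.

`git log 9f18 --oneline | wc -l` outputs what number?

5

Walking parent pointers from 9f18: reachable set = {0e7b, 38c5, 5f63, 9f18, e750}.
That is 5 commits.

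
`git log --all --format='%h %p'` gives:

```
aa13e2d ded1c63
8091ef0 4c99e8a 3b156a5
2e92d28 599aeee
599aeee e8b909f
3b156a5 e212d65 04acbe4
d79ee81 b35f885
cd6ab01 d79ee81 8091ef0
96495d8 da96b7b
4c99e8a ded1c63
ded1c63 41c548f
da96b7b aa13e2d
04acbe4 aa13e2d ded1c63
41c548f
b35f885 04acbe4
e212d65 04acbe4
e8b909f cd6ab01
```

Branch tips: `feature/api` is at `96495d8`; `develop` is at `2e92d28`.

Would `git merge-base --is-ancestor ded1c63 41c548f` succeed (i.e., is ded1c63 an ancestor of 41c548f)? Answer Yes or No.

Ancestors of 41c548f: {41c548f}.
ded1c63 is not in that set, so it is not an ancestor of 41c548f.

No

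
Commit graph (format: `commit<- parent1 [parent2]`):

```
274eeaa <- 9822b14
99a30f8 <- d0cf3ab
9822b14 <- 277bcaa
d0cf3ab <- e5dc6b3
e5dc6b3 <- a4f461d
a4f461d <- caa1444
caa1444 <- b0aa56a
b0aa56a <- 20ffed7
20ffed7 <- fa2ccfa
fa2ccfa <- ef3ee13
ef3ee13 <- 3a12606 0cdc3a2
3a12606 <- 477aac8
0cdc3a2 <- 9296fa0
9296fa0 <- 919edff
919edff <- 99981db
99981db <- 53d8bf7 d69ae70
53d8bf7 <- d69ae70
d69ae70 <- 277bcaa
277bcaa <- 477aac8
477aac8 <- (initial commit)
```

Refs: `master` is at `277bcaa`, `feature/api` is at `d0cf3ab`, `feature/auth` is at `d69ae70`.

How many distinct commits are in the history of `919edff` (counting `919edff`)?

6

Walking parent pointers from 919edff: reachable set = {277bcaa, 477aac8, 53d8bf7, 919edff, 99981db, d69ae70}.
That is 6 commits.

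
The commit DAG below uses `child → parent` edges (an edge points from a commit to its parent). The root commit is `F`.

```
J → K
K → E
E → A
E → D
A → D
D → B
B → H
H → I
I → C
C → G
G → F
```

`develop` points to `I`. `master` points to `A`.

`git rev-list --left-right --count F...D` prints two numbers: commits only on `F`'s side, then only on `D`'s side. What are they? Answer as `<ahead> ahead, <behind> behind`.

Reachable from F: {F}.
Reachable from D: {B, C, D, F, G, H, I}.
Only in F's history (ahead): {} — 0.
Only in D's history (behind): {B, C, D, G, H, I} — 6.

0 ahead, 6 behind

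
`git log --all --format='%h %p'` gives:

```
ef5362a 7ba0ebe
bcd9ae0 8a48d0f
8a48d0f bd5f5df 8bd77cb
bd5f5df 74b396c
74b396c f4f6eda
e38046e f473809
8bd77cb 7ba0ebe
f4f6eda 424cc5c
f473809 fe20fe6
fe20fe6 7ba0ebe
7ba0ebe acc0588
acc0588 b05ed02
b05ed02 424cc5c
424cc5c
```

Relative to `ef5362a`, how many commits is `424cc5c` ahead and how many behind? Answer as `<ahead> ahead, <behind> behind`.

0 ahead, 4 behind

Reachable from 424cc5c: {424cc5c}.
Reachable from ef5362a: {424cc5c, 7ba0ebe, acc0588, b05ed02, ef5362a}.
Only in 424cc5c's history (ahead): {} — 0.
Only in ef5362a's history (behind): {7ba0ebe, acc0588, b05ed02, ef5362a} — 4.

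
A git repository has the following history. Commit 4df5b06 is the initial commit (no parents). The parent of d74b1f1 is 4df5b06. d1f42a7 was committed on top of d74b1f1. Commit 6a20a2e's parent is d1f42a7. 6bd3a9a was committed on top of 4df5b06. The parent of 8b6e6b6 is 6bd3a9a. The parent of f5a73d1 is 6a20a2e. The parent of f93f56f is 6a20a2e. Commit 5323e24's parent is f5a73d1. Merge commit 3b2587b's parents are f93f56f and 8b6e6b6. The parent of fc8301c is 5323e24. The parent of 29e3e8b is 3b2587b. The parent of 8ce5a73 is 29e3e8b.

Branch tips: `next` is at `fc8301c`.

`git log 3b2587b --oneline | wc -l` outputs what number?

8

Walking parent pointers from 3b2587b: reachable set = {3b2587b, 4df5b06, 6a20a2e, 6bd3a9a, 8b6e6b6, d1f42a7, d74b1f1, f93f56f}.
That is 8 commits.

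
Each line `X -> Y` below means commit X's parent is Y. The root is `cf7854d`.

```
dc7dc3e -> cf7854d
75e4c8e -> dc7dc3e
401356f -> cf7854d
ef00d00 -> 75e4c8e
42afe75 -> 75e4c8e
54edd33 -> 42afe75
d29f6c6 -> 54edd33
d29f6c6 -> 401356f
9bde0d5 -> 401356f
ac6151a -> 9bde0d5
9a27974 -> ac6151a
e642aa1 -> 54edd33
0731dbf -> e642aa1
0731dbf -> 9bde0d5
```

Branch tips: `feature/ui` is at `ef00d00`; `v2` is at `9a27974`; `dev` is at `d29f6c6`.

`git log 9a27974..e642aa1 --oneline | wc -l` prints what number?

5

Reachable from e642aa1: {42afe75, 54edd33, 75e4c8e, cf7854d, dc7dc3e, e642aa1}.
Reachable from 9a27974: {401356f, 9a27974, 9bde0d5, ac6151a, cf7854d}.
In e642aa1's history but not 9a27974's: {42afe75, 54edd33, 75e4c8e, dc7dc3e, e642aa1} — 5 commits.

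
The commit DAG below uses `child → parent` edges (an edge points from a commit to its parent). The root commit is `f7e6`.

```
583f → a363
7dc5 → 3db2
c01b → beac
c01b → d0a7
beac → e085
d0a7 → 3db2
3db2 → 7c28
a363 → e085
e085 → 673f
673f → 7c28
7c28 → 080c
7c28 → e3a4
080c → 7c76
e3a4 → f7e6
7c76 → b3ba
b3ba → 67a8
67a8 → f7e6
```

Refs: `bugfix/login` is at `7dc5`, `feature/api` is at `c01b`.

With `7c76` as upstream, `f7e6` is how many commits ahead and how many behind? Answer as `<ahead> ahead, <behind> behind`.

0 ahead, 3 behind

Reachable from f7e6: {f7e6}.
Reachable from 7c76: {67a8, 7c76, b3ba, f7e6}.
Only in f7e6's history (ahead): {} — 0.
Only in 7c76's history (behind): {67a8, 7c76, b3ba} — 3.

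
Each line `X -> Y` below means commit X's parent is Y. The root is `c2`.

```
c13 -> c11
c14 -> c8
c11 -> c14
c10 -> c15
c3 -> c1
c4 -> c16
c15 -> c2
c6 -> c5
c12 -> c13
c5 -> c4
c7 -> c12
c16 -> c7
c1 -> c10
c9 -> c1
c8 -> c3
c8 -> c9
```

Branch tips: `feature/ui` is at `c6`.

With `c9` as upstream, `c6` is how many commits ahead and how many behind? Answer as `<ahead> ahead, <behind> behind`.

Reachable from c6: {c1, c10, c11, c12, c13, c14, c15, c16, c2, c3, c4, c5, c6, c7, c8, c9}.
Reachable from c9: {c1, c10, c15, c2, c9}.
Only in c6's history (ahead): {c11, c12, c13, c14, c16, c3, c4, c5, c6, c7, c8} — 11.
Only in c9's history (behind): {} — 0.

11 ahead, 0 behind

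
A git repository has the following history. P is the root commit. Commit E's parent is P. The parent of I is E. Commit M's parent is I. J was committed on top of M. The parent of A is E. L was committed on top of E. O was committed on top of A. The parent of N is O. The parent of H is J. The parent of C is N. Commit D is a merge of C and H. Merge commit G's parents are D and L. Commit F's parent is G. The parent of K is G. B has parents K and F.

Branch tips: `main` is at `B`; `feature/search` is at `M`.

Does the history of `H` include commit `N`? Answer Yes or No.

No

Ancestors of H: {E, H, I, J, M, P}.
N is not in that set, so it is not an ancestor of H.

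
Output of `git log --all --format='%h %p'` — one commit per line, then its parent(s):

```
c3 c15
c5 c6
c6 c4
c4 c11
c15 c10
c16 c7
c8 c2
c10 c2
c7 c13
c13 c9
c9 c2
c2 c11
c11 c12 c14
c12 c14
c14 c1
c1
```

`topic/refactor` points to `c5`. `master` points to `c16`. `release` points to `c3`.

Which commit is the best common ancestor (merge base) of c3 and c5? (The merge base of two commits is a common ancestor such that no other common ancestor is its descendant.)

Ancestors of c3: {c1, c10, c11, c12, c14, c15, c2, c3}.
Ancestors of c5: {c1, c11, c12, c14, c4, c5, c6}.
Common ancestors: {c1, c11, c12, c14}.
Among these, c11 is not an ancestor of any other common ancestor — it is the merge base.

c11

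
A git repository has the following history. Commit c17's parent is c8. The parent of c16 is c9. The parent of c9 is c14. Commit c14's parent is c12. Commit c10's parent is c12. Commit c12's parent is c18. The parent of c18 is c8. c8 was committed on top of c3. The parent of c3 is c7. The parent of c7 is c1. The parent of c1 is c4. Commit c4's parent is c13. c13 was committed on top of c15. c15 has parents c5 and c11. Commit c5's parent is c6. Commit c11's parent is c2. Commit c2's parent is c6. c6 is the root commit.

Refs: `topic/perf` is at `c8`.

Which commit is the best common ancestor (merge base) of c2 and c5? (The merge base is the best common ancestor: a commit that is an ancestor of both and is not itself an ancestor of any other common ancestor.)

c6

Ancestors of c2: {c2, c6}.
Ancestors of c5: {c5, c6}.
Common ancestors: {c6}.
The only common ancestor is c6, so it is the merge base.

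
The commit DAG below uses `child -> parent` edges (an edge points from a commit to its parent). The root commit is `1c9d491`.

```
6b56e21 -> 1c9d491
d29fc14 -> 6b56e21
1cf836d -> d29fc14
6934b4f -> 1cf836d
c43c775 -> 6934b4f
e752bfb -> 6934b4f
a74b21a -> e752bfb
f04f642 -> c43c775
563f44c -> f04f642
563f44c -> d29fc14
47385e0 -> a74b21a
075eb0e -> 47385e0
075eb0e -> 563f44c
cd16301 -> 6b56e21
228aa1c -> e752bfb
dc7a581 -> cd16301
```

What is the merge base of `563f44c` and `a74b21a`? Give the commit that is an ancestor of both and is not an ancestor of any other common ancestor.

6934b4f

Ancestors of 563f44c: {1c9d491, 1cf836d, 563f44c, 6934b4f, 6b56e21, c43c775, d29fc14, f04f642}.
Ancestors of a74b21a: {1c9d491, 1cf836d, 6934b4f, 6b56e21, a74b21a, d29fc14, e752bfb}.
Common ancestors: {1c9d491, 1cf836d, 6934b4f, 6b56e21, d29fc14}.
Among these, 6934b4f is not an ancestor of any other common ancestor — it is the merge base.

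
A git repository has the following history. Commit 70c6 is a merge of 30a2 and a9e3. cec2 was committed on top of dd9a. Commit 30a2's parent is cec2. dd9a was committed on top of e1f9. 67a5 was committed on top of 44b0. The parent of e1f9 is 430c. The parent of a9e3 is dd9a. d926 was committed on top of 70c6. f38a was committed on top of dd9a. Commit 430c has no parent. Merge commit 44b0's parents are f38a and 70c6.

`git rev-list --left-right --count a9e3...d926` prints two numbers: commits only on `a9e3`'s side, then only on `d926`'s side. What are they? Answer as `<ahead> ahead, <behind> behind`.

0 ahead, 4 behind

Reachable from a9e3: {430c, a9e3, dd9a, e1f9}.
Reachable from d926: {30a2, 430c, 70c6, a9e3, cec2, d926, dd9a, e1f9}.
Only in a9e3's history (ahead): {} — 0.
Only in d926's history (behind): {30a2, 70c6, cec2, d926} — 4.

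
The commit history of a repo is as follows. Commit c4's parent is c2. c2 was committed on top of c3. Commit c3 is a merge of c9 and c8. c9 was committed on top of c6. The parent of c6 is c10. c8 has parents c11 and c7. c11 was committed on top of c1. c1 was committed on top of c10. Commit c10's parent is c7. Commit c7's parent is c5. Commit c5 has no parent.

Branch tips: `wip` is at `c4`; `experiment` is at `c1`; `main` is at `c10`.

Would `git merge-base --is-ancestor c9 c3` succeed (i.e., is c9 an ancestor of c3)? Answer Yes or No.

Ancestors of c3 (commits reachable by following parents): {c1, c10, c11, c3, c5, c6, c7, c8, c9}.
c9 is in that set, so it is an ancestor of c3.

Yes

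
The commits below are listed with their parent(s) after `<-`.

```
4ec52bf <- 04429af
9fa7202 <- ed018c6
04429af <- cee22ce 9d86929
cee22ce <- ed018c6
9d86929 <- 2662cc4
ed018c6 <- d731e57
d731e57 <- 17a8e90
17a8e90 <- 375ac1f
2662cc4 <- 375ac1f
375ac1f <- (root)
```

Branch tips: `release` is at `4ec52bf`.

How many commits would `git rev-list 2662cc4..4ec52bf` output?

Reachable from 4ec52bf: {04429af, 17a8e90, 2662cc4, 375ac1f, 4ec52bf, 9d86929, cee22ce, d731e57, ed018c6}.
Reachable from 2662cc4: {2662cc4, 375ac1f}.
In 4ec52bf's history but not 2662cc4's: {04429af, 17a8e90, 4ec52bf, 9d86929, cee22ce, d731e57, ed018c6} — 7 commits.

7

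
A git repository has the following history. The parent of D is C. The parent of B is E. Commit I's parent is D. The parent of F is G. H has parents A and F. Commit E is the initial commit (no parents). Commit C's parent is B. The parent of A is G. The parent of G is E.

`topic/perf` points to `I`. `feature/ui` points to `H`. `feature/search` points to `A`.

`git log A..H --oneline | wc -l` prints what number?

Reachable from H: {A, E, F, G, H}.
Reachable from A: {A, E, G}.
In H's history but not A's: {F, H} — 2 commits.

2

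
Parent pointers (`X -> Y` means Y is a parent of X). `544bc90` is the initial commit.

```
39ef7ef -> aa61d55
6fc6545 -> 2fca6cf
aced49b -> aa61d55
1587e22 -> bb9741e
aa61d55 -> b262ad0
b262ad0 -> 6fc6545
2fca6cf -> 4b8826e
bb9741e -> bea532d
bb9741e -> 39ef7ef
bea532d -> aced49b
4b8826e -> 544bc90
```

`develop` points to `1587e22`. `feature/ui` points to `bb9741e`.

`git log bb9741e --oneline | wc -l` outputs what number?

Walking parent pointers from bb9741e: reachable set = {2fca6cf, 39ef7ef, 4b8826e, 544bc90, 6fc6545, aa61d55, aced49b, b262ad0, bb9741e, bea532d}.
That is 10 commits.

10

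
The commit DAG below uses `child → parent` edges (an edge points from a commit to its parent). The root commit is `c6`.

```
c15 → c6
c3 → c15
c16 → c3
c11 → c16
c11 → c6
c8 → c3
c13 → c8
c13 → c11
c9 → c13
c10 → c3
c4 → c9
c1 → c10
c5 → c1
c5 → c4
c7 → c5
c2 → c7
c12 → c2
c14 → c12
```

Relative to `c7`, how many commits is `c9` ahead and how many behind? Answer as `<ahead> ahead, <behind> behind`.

Reachable from c9: {c11, c13, c15, c16, c3, c6, c8, c9}.
Reachable from c7: {c1, c10, c11, c13, c15, c16, c3, c4, c5, c6, c7, c8, c9}.
Only in c9's history (ahead): {} — 0.
Only in c7's history (behind): {c1, c10, c4, c5, c7} — 5.

0 ahead, 5 behind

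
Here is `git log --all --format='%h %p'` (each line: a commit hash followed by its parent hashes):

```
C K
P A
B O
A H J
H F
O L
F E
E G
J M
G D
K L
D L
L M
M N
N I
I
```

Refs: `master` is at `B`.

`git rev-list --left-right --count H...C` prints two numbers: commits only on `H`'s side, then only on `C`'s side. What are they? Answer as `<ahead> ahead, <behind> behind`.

Reachable from H: {D, E, F, G, H, I, L, M, N}.
Reachable from C: {C, I, K, L, M, N}.
Only in H's history (ahead): {D, E, F, G, H} — 5.
Only in C's history (behind): {C, K} — 2.

5 ahead, 2 behind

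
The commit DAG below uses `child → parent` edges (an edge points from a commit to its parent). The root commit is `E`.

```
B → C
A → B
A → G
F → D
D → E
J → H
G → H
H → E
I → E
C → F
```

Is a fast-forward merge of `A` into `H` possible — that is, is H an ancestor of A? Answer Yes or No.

Yes

A fast-forward from H to A is possible iff H is an ancestor of A.
Ancestors of A: {A, B, C, D, E, F, G, H}.
H is among them, so fast-forward is possible.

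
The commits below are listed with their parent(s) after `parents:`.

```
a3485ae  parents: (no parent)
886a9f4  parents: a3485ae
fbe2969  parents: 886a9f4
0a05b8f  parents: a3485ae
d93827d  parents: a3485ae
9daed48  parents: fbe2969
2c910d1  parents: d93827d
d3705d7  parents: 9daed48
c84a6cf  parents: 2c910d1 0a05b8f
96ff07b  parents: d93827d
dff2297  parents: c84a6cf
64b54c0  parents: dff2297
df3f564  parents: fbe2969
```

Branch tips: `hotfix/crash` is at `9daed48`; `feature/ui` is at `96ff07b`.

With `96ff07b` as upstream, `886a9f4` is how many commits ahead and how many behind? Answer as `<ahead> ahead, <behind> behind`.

1 ahead, 2 behind

Reachable from 886a9f4: {886a9f4, a3485ae}.
Reachable from 96ff07b: {96ff07b, a3485ae, d93827d}.
Only in 886a9f4's history (ahead): {886a9f4} — 1.
Only in 96ff07b's history (behind): {96ff07b, d93827d} — 2.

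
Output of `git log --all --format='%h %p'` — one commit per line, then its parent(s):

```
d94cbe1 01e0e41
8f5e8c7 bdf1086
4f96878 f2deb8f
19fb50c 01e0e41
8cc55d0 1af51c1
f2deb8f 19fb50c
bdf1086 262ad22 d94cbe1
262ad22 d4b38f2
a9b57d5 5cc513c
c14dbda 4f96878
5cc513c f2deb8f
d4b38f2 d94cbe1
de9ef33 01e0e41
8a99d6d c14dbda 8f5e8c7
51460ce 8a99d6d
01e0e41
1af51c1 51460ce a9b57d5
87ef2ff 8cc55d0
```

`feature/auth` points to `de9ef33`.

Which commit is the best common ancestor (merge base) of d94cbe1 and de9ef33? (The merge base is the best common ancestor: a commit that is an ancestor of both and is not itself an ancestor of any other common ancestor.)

01e0e41

Ancestors of d94cbe1: {01e0e41, d94cbe1}.
Ancestors of de9ef33: {01e0e41, de9ef33}.
Common ancestors: {01e0e41}.
The only common ancestor is 01e0e41, so it is the merge base.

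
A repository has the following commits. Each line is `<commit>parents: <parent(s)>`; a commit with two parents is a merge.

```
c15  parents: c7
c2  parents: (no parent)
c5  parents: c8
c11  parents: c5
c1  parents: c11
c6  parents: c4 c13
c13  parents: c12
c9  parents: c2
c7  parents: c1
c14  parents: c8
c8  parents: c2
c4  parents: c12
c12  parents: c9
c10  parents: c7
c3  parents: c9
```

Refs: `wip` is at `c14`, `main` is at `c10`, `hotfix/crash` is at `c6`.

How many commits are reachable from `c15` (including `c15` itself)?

Walking parent pointers from c15: reachable set = {c1, c11, c15, c2, c5, c7, c8}.
That is 7 commits.

7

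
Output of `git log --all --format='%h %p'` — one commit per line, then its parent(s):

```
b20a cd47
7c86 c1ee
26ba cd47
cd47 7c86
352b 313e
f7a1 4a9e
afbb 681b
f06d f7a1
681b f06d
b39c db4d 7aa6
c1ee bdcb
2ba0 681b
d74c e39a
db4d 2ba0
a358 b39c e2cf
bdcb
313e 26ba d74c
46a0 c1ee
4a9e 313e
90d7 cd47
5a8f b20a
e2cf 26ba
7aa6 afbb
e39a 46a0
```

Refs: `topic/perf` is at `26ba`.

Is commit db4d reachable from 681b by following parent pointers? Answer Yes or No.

Ancestors of 681b: {26ba, 313e, 46a0, 4a9e, 681b, 7c86, bdcb, c1ee, cd47, d74c, e39a, f06d, f7a1}.
db4d is not in that set, so it is not an ancestor of 681b.

No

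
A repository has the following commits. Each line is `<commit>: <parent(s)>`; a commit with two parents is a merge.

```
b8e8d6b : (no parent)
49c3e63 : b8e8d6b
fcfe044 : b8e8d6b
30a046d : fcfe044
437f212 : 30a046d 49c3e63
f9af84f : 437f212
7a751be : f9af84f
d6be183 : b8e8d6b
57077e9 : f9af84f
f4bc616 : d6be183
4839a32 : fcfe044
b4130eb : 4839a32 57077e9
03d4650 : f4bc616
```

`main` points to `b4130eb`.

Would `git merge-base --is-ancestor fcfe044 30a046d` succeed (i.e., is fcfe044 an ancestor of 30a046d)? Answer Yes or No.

Ancestors of 30a046d (commits reachable by following parents): {30a046d, b8e8d6b, fcfe044}.
fcfe044 is in that set, so it is an ancestor of 30a046d.

Yes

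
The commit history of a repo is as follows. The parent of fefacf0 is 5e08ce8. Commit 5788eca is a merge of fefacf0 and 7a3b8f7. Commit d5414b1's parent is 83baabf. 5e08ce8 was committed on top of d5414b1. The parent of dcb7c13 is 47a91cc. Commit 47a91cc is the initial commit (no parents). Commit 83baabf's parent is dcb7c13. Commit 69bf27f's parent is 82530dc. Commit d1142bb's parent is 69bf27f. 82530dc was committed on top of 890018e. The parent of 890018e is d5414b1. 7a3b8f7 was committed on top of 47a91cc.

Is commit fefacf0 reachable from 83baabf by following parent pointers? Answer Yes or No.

No

Ancestors of 83baabf: {47a91cc, 83baabf, dcb7c13}.
fefacf0 is not in that set, so it is not an ancestor of 83baabf.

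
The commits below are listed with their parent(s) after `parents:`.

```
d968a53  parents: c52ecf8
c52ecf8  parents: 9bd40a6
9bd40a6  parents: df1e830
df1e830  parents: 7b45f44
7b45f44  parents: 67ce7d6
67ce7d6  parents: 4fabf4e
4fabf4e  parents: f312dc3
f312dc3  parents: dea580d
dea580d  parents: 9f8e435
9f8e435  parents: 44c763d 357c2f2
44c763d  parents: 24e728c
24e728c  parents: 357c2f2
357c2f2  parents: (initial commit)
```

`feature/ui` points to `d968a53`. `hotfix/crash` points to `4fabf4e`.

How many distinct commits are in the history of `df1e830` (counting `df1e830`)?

Walking parent pointers from df1e830: reachable set = {24e728c, 357c2f2, 44c763d, 4fabf4e, 67ce7d6, 7b45f44, 9f8e435, dea580d, df1e830, f312dc3}.
That is 10 commits.

10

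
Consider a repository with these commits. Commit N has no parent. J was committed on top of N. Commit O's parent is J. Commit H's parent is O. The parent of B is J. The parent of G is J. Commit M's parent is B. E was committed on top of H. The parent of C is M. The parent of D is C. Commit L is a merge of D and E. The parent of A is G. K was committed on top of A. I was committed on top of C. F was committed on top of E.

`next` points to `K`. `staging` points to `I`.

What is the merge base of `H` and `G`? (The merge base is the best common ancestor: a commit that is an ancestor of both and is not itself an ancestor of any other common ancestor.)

J

Ancestors of H: {H, J, N, O}.
Ancestors of G: {G, J, N}.
Common ancestors: {J, N}.
Among these, J is not an ancestor of any other common ancestor — it is the merge base.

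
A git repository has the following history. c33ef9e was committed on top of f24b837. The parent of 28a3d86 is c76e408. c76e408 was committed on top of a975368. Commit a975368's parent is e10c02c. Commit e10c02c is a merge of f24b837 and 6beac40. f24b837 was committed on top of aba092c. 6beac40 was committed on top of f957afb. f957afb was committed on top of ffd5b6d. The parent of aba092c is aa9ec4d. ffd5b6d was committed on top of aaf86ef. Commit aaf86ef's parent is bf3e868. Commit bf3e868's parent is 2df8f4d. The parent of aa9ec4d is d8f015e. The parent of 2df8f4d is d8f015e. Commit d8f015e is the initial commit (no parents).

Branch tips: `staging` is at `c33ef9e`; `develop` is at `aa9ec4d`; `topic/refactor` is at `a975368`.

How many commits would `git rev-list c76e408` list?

Walking parent pointers from c76e408: reachable set = {2df8f4d, 6beac40, a975368, aa9ec4d, aaf86ef, aba092c, bf3e868, c76e408, d8f015e, e10c02c, f24b837, f957afb, ffd5b6d}.
That is 13 commits.

13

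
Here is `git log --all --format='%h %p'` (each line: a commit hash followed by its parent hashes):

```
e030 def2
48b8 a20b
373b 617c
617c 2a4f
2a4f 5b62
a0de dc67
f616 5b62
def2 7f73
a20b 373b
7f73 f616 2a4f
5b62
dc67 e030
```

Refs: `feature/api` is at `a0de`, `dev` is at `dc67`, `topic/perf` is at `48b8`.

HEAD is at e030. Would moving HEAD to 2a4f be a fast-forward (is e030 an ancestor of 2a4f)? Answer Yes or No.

No

A fast-forward from e030 to 2a4f is possible iff e030 is an ancestor of 2a4f.
Ancestors of 2a4f: {2a4f, 5b62}.
e030 is not among them, so fast-forward is not possible.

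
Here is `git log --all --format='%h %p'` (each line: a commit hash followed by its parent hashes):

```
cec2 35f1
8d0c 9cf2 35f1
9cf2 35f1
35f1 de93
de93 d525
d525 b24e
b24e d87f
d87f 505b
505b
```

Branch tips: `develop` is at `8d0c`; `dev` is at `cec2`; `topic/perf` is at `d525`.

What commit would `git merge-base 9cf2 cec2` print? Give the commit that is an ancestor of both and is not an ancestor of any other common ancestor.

35f1

Ancestors of 9cf2: {35f1, 505b, 9cf2, b24e, d525, d87f, de93}.
Ancestors of cec2: {35f1, 505b, b24e, cec2, d525, d87f, de93}.
Common ancestors: {35f1, 505b, b24e, d525, d87f, de93}.
Among these, 35f1 is not an ancestor of any other common ancestor — it is the merge base.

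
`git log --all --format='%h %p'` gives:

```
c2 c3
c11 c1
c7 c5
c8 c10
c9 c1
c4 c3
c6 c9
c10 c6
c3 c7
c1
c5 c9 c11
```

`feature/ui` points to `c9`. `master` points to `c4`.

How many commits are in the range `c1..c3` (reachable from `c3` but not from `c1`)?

5

Reachable from c3: {c1, c11, c3, c5, c7, c9}.
Reachable from c1: {c1}.
In c3's history but not c1's: {c11, c3, c5, c7, c9} — 5 commits.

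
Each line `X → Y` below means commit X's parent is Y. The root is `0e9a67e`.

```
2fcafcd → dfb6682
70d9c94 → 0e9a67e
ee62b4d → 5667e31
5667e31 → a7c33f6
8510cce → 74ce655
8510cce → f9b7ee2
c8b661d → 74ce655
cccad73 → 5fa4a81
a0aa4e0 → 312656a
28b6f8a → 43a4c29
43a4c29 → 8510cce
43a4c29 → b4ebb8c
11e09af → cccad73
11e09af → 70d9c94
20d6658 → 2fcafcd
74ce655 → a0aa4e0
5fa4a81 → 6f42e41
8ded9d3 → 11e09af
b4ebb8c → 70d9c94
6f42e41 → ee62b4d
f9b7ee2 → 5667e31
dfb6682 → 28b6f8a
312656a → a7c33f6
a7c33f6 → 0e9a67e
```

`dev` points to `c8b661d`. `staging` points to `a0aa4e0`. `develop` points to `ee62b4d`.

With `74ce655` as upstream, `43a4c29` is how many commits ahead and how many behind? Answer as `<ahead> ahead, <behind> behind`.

Reachable from 43a4c29: {0e9a67e, 312656a, 43a4c29, 5667e31, 70d9c94, 74ce655, 8510cce, a0aa4e0, a7c33f6, b4ebb8c, f9b7ee2}.
Reachable from 74ce655: {0e9a67e, 312656a, 74ce655, a0aa4e0, a7c33f6}.
Only in 43a4c29's history (ahead): {43a4c29, 5667e31, 70d9c94, 8510cce, b4ebb8c, f9b7ee2} — 6.
Only in 74ce655's history (behind): {} — 0.

6 ahead, 0 behind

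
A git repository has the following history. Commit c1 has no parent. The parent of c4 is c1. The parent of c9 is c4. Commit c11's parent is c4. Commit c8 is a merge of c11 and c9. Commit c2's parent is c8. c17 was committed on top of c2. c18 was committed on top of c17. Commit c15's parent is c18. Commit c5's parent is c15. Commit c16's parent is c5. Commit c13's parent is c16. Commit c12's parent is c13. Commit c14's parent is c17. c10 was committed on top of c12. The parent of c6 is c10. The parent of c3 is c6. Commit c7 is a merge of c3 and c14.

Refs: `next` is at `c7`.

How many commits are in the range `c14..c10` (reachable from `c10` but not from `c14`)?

7

Reachable from c10: {c1, c10, c11, c12, c13, c15, c16, c17, c18, c2, c4, c5, c8, c9}.
Reachable from c14: {c1, c11, c14, c17, c2, c4, c8, c9}.
In c10's history but not c14's: {c10, c12, c13, c15, c16, c18, c5} — 7 commits.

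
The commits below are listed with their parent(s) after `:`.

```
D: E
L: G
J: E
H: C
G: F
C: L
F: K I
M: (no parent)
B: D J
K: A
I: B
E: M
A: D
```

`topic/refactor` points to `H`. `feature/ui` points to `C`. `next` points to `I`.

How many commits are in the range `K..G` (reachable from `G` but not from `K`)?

Reachable from G: {A, B, D, E, F, G, I, J, K, M}.
Reachable from K: {A, D, E, K, M}.
In G's history but not K's: {B, F, G, I, J} — 5 commits.

5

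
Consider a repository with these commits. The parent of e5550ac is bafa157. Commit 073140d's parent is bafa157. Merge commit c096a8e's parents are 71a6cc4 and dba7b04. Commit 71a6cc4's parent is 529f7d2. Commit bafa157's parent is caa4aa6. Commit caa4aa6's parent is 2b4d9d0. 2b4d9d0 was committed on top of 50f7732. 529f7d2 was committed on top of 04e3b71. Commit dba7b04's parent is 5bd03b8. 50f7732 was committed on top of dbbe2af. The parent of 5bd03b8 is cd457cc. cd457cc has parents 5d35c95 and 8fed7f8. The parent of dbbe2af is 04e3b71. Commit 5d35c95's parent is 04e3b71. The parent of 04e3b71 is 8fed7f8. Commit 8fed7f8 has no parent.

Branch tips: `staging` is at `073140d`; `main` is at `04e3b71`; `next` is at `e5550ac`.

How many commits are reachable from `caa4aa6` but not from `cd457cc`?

4

Reachable from caa4aa6: {04e3b71, 2b4d9d0, 50f7732, 8fed7f8, caa4aa6, dbbe2af}.
Reachable from cd457cc: {04e3b71, 5d35c95, 8fed7f8, cd457cc}.
In caa4aa6's history but not cd457cc's: {2b4d9d0, 50f7732, caa4aa6, dbbe2af} — 4 commits.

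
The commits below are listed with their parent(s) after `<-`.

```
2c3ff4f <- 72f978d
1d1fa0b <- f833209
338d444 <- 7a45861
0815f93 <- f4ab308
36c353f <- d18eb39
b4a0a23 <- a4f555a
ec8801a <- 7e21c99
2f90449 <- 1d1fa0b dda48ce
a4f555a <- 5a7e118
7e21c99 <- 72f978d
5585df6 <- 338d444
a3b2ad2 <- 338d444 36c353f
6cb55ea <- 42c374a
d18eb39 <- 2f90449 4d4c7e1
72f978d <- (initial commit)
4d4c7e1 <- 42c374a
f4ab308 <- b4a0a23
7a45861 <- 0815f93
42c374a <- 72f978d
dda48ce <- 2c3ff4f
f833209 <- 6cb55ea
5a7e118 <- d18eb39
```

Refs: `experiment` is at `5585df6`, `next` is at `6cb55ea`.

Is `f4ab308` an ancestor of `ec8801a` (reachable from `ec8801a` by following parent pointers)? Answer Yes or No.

Ancestors of ec8801a: {72f978d, 7e21c99, ec8801a}.
f4ab308 is not in that set, so it is not an ancestor of ec8801a.

No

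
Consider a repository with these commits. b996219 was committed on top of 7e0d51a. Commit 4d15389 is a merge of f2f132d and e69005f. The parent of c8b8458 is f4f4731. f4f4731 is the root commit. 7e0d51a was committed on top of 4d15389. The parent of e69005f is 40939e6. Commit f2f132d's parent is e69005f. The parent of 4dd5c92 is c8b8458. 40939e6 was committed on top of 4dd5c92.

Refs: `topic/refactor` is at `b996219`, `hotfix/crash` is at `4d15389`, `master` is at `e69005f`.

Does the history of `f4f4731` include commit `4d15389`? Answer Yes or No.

No

Ancestors of f4f4731: {f4f4731}.
4d15389 is not in that set, so it is not an ancestor of f4f4731.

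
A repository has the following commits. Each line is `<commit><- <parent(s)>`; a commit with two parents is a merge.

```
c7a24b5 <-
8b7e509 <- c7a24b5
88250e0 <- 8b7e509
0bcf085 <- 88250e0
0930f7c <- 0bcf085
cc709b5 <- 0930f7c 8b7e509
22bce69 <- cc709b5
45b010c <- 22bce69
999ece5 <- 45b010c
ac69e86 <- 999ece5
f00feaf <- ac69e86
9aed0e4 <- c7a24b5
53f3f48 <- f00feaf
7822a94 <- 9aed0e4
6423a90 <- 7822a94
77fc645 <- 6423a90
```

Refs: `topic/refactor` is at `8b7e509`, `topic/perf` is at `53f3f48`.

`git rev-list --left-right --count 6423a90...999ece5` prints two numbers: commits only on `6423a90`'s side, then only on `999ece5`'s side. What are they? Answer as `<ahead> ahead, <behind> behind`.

Reachable from 6423a90: {6423a90, 7822a94, 9aed0e4, c7a24b5}.
Reachable from 999ece5: {0930f7c, 0bcf085, 22bce69, 45b010c, 88250e0, 8b7e509, 999ece5, c7a24b5, cc709b5}.
Only in 6423a90's history (ahead): {6423a90, 7822a94, 9aed0e4} — 3.
Only in 999ece5's history (behind): {0930f7c, 0bcf085, 22bce69, 45b010c, 88250e0, 8b7e509, 999ece5, cc709b5} — 8.

3 ahead, 8 behind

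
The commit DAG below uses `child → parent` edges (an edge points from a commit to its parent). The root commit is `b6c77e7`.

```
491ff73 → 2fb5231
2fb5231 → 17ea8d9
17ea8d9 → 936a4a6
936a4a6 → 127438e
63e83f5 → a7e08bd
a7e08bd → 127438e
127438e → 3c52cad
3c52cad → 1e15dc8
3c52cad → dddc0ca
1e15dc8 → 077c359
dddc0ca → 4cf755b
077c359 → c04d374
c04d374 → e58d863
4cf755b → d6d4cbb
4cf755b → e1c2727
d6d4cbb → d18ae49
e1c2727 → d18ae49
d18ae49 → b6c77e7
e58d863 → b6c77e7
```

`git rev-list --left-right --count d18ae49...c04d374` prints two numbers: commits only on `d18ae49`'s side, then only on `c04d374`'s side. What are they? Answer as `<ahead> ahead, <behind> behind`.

Reachable from d18ae49: {b6c77e7, d18ae49}.
Reachable from c04d374: {b6c77e7, c04d374, e58d863}.
Only in d18ae49's history (ahead): {d18ae49} — 1.
Only in c04d374's history (behind): {c04d374, e58d863} — 2.

1 ahead, 2 behind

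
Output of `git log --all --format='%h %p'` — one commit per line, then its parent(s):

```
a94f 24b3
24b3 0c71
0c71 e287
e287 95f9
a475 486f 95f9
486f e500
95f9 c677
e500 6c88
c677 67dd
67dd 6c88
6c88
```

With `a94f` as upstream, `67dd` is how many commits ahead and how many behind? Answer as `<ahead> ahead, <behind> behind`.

0 ahead, 6 behind

Reachable from 67dd: {67dd, 6c88}.
Reachable from a94f: {0c71, 24b3, 67dd, 6c88, 95f9, a94f, c677, e287}.
Only in 67dd's history (ahead): {} — 0.
Only in a94f's history (behind): {0c71, 24b3, 95f9, a94f, c677, e287} — 6.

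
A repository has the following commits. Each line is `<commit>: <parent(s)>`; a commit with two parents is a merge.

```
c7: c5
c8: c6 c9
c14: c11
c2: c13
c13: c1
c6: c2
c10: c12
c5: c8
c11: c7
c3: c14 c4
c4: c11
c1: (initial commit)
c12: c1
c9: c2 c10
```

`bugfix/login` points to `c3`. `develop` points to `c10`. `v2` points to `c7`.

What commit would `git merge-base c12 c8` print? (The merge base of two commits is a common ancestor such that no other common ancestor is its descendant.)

Ancestors of c12: {c1, c12}.
Ancestors of c8: {c1, c10, c12, c13, c2, c6, c8, c9}.
Common ancestors: {c1, c12}.
Among these, c12 is not an ancestor of any other common ancestor — it is the merge base.

c12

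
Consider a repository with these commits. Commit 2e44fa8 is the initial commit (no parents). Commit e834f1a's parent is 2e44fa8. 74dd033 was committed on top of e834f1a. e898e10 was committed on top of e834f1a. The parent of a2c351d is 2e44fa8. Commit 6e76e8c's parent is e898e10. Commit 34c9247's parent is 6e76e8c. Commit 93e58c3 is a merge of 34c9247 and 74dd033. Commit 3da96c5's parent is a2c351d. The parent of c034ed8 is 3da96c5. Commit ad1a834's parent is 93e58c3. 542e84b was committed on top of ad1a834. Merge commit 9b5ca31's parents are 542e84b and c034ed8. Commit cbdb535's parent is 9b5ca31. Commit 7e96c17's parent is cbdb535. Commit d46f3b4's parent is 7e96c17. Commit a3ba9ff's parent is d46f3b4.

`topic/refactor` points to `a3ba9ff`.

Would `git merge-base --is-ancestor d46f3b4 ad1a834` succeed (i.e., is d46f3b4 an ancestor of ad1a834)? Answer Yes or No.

Ancestors of ad1a834: {2e44fa8, 34c9247, 6e76e8c, 74dd033, 93e58c3, ad1a834, e834f1a, e898e10}.
d46f3b4 is not in that set, so it is not an ancestor of ad1a834.

No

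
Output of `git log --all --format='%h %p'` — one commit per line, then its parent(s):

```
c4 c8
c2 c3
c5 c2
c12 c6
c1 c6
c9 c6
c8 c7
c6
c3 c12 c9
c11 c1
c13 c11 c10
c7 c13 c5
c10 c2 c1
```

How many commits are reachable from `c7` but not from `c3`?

Reachable from c7: {c1, c10, c11, c12, c13, c2, c3, c5, c6, c7, c9}.
Reachable from c3: {c12, c3, c6, c9}.
In c7's history but not c3's: {c1, c10, c11, c13, c2, c5, c7} — 7 commits.

7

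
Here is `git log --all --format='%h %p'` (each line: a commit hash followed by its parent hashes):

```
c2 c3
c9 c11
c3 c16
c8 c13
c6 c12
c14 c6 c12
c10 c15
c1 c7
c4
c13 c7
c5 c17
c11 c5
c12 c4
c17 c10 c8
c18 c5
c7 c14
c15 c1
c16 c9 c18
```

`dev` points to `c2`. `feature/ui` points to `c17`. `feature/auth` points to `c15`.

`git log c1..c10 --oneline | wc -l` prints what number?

Reachable from c10: {c1, c10, c12, c14, c15, c4, c6, c7}.
Reachable from c1: {c1, c12, c14, c4, c6, c7}.
In c10's history but not c1's: {c10, c15} — 2 commits.

2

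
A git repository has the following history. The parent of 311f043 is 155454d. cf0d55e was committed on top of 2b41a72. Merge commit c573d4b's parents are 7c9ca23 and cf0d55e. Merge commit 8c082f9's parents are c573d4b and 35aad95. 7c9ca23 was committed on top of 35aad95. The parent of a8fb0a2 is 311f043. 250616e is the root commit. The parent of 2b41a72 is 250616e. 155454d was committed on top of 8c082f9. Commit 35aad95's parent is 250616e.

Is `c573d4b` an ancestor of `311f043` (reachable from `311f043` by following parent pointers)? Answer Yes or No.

Yes

Ancestors of 311f043 (commits reachable by following parents): {155454d, 250616e, 2b41a72, 311f043, 35aad95, 7c9ca23, 8c082f9, c573d4b, cf0d55e}.
c573d4b is in that set, so it is an ancestor of 311f043.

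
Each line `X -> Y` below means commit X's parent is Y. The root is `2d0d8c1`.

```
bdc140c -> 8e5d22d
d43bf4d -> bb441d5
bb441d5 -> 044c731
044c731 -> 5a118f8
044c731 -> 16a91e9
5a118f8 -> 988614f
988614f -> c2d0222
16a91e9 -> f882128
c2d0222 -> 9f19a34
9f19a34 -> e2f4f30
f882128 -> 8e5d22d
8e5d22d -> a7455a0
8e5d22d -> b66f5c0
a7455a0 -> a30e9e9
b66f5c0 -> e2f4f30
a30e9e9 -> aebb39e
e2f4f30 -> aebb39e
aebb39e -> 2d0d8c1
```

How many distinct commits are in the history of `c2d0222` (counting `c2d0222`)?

Walking parent pointers from c2d0222: reachable set = {2d0d8c1, 9f19a34, aebb39e, c2d0222, e2f4f30}.
That is 5 commits.

5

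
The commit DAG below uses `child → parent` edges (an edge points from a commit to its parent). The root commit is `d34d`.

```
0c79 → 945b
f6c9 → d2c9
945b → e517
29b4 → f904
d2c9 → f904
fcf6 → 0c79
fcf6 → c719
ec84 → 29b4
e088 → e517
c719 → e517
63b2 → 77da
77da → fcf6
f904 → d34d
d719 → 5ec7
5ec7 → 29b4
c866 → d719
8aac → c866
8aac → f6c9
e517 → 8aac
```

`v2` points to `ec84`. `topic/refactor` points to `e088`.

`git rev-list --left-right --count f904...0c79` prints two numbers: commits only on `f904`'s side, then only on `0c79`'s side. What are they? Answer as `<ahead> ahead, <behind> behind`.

Reachable from f904: {d34d, f904}.
Reachable from 0c79: {0c79, 29b4, 5ec7, 8aac, 945b, c866, d2c9, d34d, d719, e517, f6c9, f904}.
Only in f904's history (ahead): {} — 0.
Only in 0c79's history (behind): {0c79, 29b4, 5ec7, 8aac, 945b, c866, d2c9, d719, e517, f6c9} — 10.

0 ahead, 10 behind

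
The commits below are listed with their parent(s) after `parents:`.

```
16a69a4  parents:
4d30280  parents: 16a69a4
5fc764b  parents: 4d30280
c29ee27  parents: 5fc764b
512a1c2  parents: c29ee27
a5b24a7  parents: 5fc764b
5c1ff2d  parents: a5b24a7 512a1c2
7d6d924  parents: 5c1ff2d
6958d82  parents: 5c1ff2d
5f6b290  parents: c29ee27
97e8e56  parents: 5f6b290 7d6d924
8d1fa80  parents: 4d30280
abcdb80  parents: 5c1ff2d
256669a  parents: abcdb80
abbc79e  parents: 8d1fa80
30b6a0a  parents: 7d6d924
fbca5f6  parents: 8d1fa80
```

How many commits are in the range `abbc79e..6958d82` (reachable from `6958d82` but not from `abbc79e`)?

6

Reachable from 6958d82: {16a69a4, 4d30280, 512a1c2, 5c1ff2d, 5fc764b, 6958d82, a5b24a7, c29ee27}.
Reachable from abbc79e: {16a69a4, 4d30280, 8d1fa80, abbc79e}.
In 6958d82's history but not abbc79e's: {512a1c2, 5c1ff2d, 5fc764b, 6958d82, a5b24a7, c29ee27} — 6 commits.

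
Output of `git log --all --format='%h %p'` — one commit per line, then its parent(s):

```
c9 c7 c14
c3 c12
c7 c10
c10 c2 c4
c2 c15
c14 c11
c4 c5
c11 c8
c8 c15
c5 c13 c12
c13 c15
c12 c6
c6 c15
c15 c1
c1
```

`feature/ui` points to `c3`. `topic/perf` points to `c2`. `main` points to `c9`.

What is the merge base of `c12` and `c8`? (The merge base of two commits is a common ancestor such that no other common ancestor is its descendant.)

c15

Ancestors of c12: {c1, c12, c15, c6}.
Ancestors of c8: {c1, c15, c8}.
Common ancestors: {c1, c15}.
Among these, c15 is not an ancestor of any other common ancestor — it is the merge base.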